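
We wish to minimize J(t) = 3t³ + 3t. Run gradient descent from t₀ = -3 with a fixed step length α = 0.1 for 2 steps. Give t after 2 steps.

-128.664

J′(t) = 9t² + 3
Step 1: J′(-3) = 84; t₁ = -3 − 0.1·84 = -11.4
Step 2: J′(-11.4) = 1172.64; t₂ = -11.4 − 0.1·1172.64 = -128.664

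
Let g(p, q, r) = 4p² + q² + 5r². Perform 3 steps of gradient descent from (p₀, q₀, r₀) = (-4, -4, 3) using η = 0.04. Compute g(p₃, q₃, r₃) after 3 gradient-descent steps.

∇g = (8p, 2q, 10r)
(p₁, q₁, r₁) = (-4, -4, 3) − 0.04·(-32, -8, 30) = (-2.72, -3.68, 1.8)
(p₂, q₂, r₂) = (-2.72, -3.68, 1.8) − 0.04·(-21.76, -7.36, 18) = (-1.8496, -3.3856, 1.08)
(p₃, q₃, r₃) = (-1.8496, -3.3856, 1.08) − 0.04·(-14.7968, -6.7712, 10.8) = (-1.257728, -3.114752, 0.648)
g(-1.257728, -3.114752, 0.648) = 18.12871890944

18.12871890944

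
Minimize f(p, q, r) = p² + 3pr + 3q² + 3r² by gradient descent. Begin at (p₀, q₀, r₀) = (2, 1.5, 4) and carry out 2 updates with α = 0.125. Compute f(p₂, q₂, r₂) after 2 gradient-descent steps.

∇f = (2p + 3r, 6q, 3p + 6r)
(p₁, q₁, r₁) = (2, 1.5, 4) − 0.125·(16, 9, 30) = (0, 0.375, 0.25)
(p₂, q₂, r₂) = (0, 0.375, 0.25) − 0.125·(0.75, 2.25, 1.5) = (-0.09375, 0.09375, 0.0625)
f(-0.09375, 0.09375, 0.0625) = 0.029296875

0.029296875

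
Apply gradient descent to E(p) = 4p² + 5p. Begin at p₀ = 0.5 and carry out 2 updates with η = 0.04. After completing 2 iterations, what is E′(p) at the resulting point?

4.1616

E′(p) = 8p + 5
Step 1: E′(0.5) = 9; p₁ = 0.5 − 0.04·9 = 0.14
Step 2: E′(0.14) = 6.12; p₂ = 0.14 − 0.04·6.12 = -0.1048
E′(p) at (-0.1048) = 4.1616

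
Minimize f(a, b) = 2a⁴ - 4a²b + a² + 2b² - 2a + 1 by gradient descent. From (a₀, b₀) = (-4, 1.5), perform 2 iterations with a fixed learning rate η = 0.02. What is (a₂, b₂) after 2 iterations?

∇f = (8a³ - 8ab + 2a - 2, -4a² + 4b)
Step 1: at (-4, 1.5), ∇f = (-474, -58) → (-4, 1.5) − 0.02·(-474, -58) = (5.48, 2.66)
Step 2: at (5.48, 2.66), ∇f = (1208.878336, -109.4816) → (5.48, 2.66) − 0.02·(1208.878336, -109.4816) = (-18.69756672, 4.849632)

(-18.69756672, 4.849632)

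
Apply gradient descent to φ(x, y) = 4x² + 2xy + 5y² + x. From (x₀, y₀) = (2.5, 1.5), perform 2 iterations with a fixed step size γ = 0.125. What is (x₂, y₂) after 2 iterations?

∇φ = (8x + 2y + 1, 2x + 10y)
(x₁, y₁) = (2.5, 1.5) − 0.125·(24, 20) = (-0.5, -1)
(x₂, y₂) = (-0.5, -1) − 0.125·(-5, -11) = (0.125, 0.375)

(0.125, 0.375)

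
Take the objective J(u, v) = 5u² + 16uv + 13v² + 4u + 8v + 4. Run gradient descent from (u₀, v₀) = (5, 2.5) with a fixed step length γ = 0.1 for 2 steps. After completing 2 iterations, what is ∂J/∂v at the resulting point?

∇J = (10u + 16v + 4, 16u + 26v + 8)
(u₁, v₁) = (5, 2.5) − 0.1·(94, 153) = (-4.4, -12.8)
(u₂, v₂) = (-4.4, -12.8) − 0.1·(-244.8, -395.2) = (20.08, 26.72)
∂J/∂v at (20.08, 26.72) = 1024

1024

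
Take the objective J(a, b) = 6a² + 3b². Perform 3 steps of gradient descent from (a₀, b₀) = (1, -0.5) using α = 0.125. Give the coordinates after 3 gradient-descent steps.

∇J = (12a, 6b)
(a₁, b₁) = (1, -0.5) − 0.125·(12, -3) = (-0.5, -0.125)
(a₂, b₂) = (-0.5, -0.125) − 0.125·(-6, -0.75) = (0.25, -0.03125)
(a₃, b₃) = (0.25, -0.03125) − 0.125·(3, -0.1875) = (-0.125, -0.0078125)

(-0.125, -0.0078125)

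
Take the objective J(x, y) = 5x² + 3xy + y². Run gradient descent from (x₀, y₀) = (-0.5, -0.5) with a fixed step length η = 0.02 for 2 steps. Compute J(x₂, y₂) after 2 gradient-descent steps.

∇J = (10x + 3y, 3x + 2y)
(x₁, y₁) = (-0.5, -0.5) − 0.02·(-6.5, -2.5) = (-0.37, -0.45)
(x₂, y₂) = (-0.37, -0.45) − 0.02·(-5.05, -2.01) = (-0.269, -0.4098)
J(-0.269, -0.4098) = 0.86044964

0.86044964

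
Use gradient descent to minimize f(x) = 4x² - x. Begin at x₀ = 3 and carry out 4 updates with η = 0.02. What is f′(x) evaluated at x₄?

11.45104128

f′(x) = 8x - 1
Step 1: f′(3) = 23; x₁ = 3 − 0.02·23 = 2.54
Step 2: f′(2.54) = 19.32; x₂ = 2.54 − 0.02·19.32 = 2.1536
Step 3: f′(2.1536) = 16.2288; x₃ = 2.1536 − 0.02·16.2288 = 1.829024
Step 4: f′(1.829024) = 13.632192; x₄ = 1.829024 − 0.02·13.632192 = 1.55638016
f′(x) at (1.55638016) = 11.45104128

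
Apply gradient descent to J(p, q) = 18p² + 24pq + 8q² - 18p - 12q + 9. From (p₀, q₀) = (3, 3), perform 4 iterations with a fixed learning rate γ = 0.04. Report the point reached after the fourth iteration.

∇J = (36p + 24q - 18, 24p + 16q - 12)
Step 1: at (3, 3), ∇J = (162, 108) → (3, 3) − 0.04·(162, 108) = (-3.48, -1.32)
Step 2: at (-3.48, -1.32), ∇J = (-174.96, -116.64) → (-3.48, -1.32) − 0.04·(-174.96, -116.64) = (3.5184, 3.3456)
Step 3: at (3.5184, 3.3456), ∇J = (188.9568, 125.9712) → (3.5184, 3.3456) − 0.04·(188.9568, 125.9712) = (-4.039872, -1.693248)
Step 4: at (-4.039872, -1.693248), ∇J = (-204.073344, -136.048896) → (-4.039872, -1.693248) − 0.04·(-204.073344, -136.048896) = (4.12306176, 3.74870784)

(4.12306176, 3.74870784)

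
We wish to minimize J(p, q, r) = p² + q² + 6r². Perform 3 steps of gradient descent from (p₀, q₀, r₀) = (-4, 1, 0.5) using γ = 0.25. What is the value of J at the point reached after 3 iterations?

∇J = (2p, 2q, 12r)
Step 1: at (-4, 1, 0.5), ∇J = (-8, 2, 6) → (-4, 1, 0.5) − 0.25·(-8, 2, 6) = (-2, 0.5, -1)
Step 2: at (-2, 0.5, -1), ∇J = (-4, 1, -12) → (-2, 0.5, -1) − 0.25·(-4, 1, -12) = (-1, 0.25, 2)
Step 3: at (-1, 0.25, 2), ∇J = (-2, 0.5, 24) → (-1, 0.25, 2) − 0.25·(-2, 0.5, 24) = (-0.5, 0.125, -4)
J(-0.5, 0.125, -4) = 96.265625

96.265625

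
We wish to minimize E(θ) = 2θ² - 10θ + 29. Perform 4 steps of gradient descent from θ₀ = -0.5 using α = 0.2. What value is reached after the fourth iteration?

E′(θ) = 4θ - 10
θ₁ = -0.5 − 0.2·(-12) = 1.9
θ₂ = 1.9 − 0.2·(-2.4) = 2.38
θ₃ = 2.38 − 0.2·(-0.48) = 2.476
θ₄ = 2.476 − 0.2·(-0.096) = 2.4952

2.4952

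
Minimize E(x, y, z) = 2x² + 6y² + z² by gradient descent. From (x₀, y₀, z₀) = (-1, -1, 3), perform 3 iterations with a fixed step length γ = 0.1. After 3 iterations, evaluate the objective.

∇E = (4x, 12y, 2z)
(x₁, y₁, z₁) = (-1, -1, 3) − 0.1·(-4, -12, 6) = (-0.6, 0.2, 2.4)
(x₂, y₂, z₂) = (-0.6, 0.2, 2.4) − 0.1·(-2.4, 2.4, 4.8) = (-0.36, -0.04, 1.92)
(x₃, y₃, z₃) = (-0.36, -0.04, 1.92) − 0.1·(-1.44, -0.48, 3.84) = (-0.216, 0.008, 1.536)
E(-0.216, 0.008, 1.536) = 2.452992

2.452992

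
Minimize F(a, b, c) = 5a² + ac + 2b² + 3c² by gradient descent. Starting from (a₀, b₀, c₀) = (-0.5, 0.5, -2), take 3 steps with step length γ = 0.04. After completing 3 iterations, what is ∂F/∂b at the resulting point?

∇F = (10a + c, 4b, a + 6c)
(a₁, b₁, c₁) = (-0.5, 0.5, -2) − 0.04·(-7, 2, -12.5) = (-0.22, 0.42, -1.5)
(a₂, b₂, c₂) = (-0.22, 0.42, -1.5) − 0.04·(-3.7, 1.68, -9.22) = (-0.072, 0.3528, -1.1312)
(a₃, b₃, c₃) = (-0.072, 0.3528, -1.1312) − 0.04·(-1.8512, 1.4112, -6.8592) = (0.002048, 0.296352, -0.856832)
∂F/∂b at (0.002048, 0.296352, -0.856832) = 1.185408

1.185408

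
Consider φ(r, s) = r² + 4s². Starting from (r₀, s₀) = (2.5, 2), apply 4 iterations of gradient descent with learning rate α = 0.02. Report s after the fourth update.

0.99574272

∇φ = (2r, 8s)
Step 1: at (2.5, 2), ∇φ = (5, 16) → (2.5, 2) − 0.02·(5, 16) = (2.4, 1.68)
Step 2: at (2.4, 1.68), ∇φ = (4.8, 13.44) → (2.4, 1.68) − 0.02·(4.8, 13.44) = (2.304, 1.4112)
Step 3: at (2.304, 1.4112), ∇φ = (4.608, 11.2896) → (2.304, 1.4112) − 0.02·(4.608, 11.2896) = (2.21184, 1.185408)
Step 4: at (2.21184, 1.185408), ∇φ = (4.42368, 9.483264) → (2.21184, 1.185408) − 0.02·(4.42368, 9.483264) = (2.1233664, 0.99574272)
s = 0.99574272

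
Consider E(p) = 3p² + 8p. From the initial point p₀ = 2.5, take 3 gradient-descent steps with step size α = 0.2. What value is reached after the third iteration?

-1.364

E′(p) = 6p + 8
p₁ = 2.5 − 0.2·23 = -2.1
p₂ = -2.1 − 0.2·(-4.6) = -1.18
p₃ = -1.18 − 0.2·0.92 = -1.364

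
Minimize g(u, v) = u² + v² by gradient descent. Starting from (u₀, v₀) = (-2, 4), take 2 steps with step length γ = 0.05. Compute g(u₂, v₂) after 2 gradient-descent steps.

13.122

∇g = (2u, 2v)
(u₁, v₁) = (-2, 4) − 0.05·(-4, 8) = (-1.8, 3.6)
(u₂, v₂) = (-1.8, 3.6) − 0.05·(-3.6, 7.2) = (-1.62, 3.24)
g(-1.62, 3.24) = 13.122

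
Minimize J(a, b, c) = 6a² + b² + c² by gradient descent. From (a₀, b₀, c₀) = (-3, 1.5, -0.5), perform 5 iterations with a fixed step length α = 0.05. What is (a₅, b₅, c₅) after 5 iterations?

∇J = (12a, 2b, 2c)
(a₁, b₁, c₁) = (-3, 1.5, -0.5) − 0.05·(-36, 3, -1) = (-1.2, 1.35, -0.45)
(a₂, b₂, c₂) = (-1.2, 1.35, -0.45) − 0.05·(-14.4, 2.7, -0.9) = (-0.48, 1.215, -0.405)
(a₃, b₃, c₃) = (-0.48, 1.215, -0.405) − 0.05·(-5.76, 2.43, -0.81) = (-0.192, 1.0935, -0.3645)
(a₄, b₄, c₄) = (-0.192, 1.0935, -0.3645) − 0.05·(-2.304, 2.187, -0.729) = (-0.0768, 0.98415, -0.32805)
(a₅, b₅, c₅) = (-0.0768, 0.98415, -0.32805) − 0.05·(-0.9216, 1.9683, -0.6561) = (-0.03072, 0.885735, -0.295245)

(-0.03072, 0.885735, -0.295245)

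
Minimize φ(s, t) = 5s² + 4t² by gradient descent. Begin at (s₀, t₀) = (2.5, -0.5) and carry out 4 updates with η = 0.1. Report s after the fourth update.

0

∇φ = (10s, 8t)
Step 1: at (2.5, -0.5), ∇φ = (25, -4) → (2.5, -0.5) − 0.1·(25, -4) = (0, -0.1)
Step 2: at (0, -0.1), ∇φ = (0, -0.8) → (0, -0.1) − 0.1·(0, -0.8) = (0, -0.02)
Step 3: at (0, -0.02), ∇φ = (0, -0.16) → (0, -0.02) − 0.1·(0, -0.16) = (0, -0.004)
Step 4: at (0, -0.004), ∇φ = (0, -0.032) → (0, -0.004) − 0.1·(0, -0.032) = (0, -0.0008)
s = 0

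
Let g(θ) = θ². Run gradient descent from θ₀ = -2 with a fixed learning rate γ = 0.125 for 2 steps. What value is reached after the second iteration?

g′(θ) = 2θ
θ₁ = -2 − 0.125·(-4) = -1.5
θ₂ = -1.5 − 0.125·(-3) = -1.125

-1.125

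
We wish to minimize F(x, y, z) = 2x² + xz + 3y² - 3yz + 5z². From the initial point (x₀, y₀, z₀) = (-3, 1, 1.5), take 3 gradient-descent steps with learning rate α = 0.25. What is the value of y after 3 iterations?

∇F = (4x + z, 6y - 3z, x - 3y + 10z)
(x₁, y₁, z₁) = (-3, 1, 1.5) − 0.25·(-10.5, 1.5, 9) = (-0.375, 0.625, -0.75)
(x₂, y₂, z₂) = (-0.375, 0.625, -0.75) − 0.25·(-2.25, 6, -9.75) = (0.1875, -0.875, 1.6875)
(x₃, y₃, z₃) = (0.1875, -0.875, 1.6875) − 0.25·(2.4375, -10.3125, 19.6875) = (-0.421875, 1.703125, -3.234375)
y = 1.703125

1.703125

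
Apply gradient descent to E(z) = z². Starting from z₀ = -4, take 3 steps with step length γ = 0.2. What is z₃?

E′(z) = 2z
z₁ = -4 − 0.2·(-8) = -2.4
z₂ = -2.4 − 0.2·(-4.8) = -1.44
z₃ = -1.44 − 0.2·(-2.88) = -0.864

-0.864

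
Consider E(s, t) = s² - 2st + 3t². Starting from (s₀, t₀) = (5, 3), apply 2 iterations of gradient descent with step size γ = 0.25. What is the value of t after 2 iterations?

∇E = (2s - 2t, -2s + 6t)
(s₁, t₁) = (5, 3) − 0.25·(4, 8) = (4, 1)
(s₂, t₂) = (4, 1) − 0.25·(6, -2) = (2.5, 1.5)
t = 1.5

1.5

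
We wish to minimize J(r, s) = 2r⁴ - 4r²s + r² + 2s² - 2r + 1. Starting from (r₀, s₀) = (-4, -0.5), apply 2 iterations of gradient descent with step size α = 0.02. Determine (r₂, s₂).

(-42.01001216, 4.410208)

∇J = (8r³ - 8rs + 2r - 2, -4r² + 4s)
Step 1: at (-4, -0.5), ∇J = (-538, -66) → (-4, -0.5) − 0.02·(-538, -66) = (6.76, 0.82)
Step 2: at (6.76, 0.82), ∇J = (2438.500608, -179.5104) → (6.76, 0.82) − 0.02·(2438.500608, -179.5104) = (-42.01001216, 4.410208)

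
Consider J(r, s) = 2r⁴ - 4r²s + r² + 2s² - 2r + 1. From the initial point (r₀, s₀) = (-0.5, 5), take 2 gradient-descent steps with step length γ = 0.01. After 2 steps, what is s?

∇J = (8r³ - 8rs + 2r - 2, -4r² + 4s)
Step 1: at (-0.5, 5), ∇J = (16, 19) → (-0.5, 5) − 0.01·(16, 19) = (-0.66, 4.81)
Step 2: at (-0.66, 4.81), ∇J = (19.776832, 17.4976) → (-0.66, 4.81) − 0.01·(19.776832, 17.4976) = (-0.85776832, 4.635024)
s = 4.635024

4.635024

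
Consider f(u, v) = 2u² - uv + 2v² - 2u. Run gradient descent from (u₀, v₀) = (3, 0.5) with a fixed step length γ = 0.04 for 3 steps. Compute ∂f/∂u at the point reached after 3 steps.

5.584256

∇f = (4u - v - 2, -u + 4v)
Step 1: at (3, 0.5), ∇f = (9.5, -1) → (3, 0.5) − 0.04·(9.5, -1) = (2.62, 0.54)
Step 2: at (2.62, 0.54), ∇f = (7.94, -0.46) → (2.62, 0.54) − 0.04·(7.94, -0.46) = (2.3024, 0.5584)
Step 3: at (2.3024, 0.5584), ∇f = (6.6512, -0.0688) → (2.3024, 0.5584) − 0.04·(6.6512, -0.0688) = (2.036352, 0.561152)
∂f/∂u at (2.036352, 0.561152) = 5.584256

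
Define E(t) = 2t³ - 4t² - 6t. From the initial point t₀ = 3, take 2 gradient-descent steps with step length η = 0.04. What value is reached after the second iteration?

1.934016

E′(t) = 6t² - 8t - 6
t₁ = 3 − 0.04·24 = 2.04
t₂ = 2.04 − 0.04·2.6496 = 1.934016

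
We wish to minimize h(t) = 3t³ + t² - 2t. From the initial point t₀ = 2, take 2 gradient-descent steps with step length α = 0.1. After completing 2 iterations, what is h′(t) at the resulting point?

h′(t) = 9t² + 2t - 2
Step 1: h′(2) = 38; t₁ = 2 − 0.1·38 = -1.8
Step 2: h′(-1.8) = 23.56; t₂ = -1.8 − 0.1·23.56 = -4.156
h′(t) at (-4.156) = 145.139024

145.139024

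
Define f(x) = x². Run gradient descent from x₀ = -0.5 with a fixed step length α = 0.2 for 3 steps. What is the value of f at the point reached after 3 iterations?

f′(x) = 2x
Step 1: f′(-0.5) = -1; x₁ = -0.5 − 0.2·(-1) = -0.3
Step 2: f′(-0.3) = -0.6; x₂ = -0.3 − 0.2·(-0.6) = -0.18
Step 3: f′(-0.18) = -0.36; x₃ = -0.18 − 0.2·(-0.36) = -0.108
f(-0.108) = 0.011664

0.011664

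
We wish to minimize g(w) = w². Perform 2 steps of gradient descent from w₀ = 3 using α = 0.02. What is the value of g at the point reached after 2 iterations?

g′(w) = 2w
Step 1: g′(3) = 6; w₁ = 3 − 0.02·6 = 2.88
Step 2: g′(2.88) = 5.76; w₂ = 2.88 − 0.02·5.76 = 2.7648
g(2.7648) = 7.64411904

7.64411904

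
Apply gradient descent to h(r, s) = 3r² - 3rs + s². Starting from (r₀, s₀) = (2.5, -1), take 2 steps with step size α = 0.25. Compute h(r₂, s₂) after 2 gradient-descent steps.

∇h = (6r - 3s, -3r + 2s)
(r₁, s₁) = (2.5, -1) − 0.25·(18, -9.5) = (-2, 1.375)
(r₂, s₂) = (-2, 1.375) − 0.25·(-16.125, 8.75) = (2.03125, -0.8125)
h(2.03125, -0.8125) = 17.9892578125

17.9892578125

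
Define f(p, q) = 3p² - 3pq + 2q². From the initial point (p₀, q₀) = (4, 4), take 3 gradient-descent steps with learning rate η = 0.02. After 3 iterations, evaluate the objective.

∇f = (6p - 3q, -3p + 4q)
(p₁, q₁) = (4, 4) − 0.02·(12, 4) = (3.76, 3.92)
(p₂, q₂) = (3.76, 3.92) − 0.02·(10.8, 4.4) = (3.544, 3.832)
(p₃, q₃) = (3.544, 3.832) − 0.02·(9.768, 4.696) = (3.34864, 3.73808)
f(3.34864, 3.73808) = 24.034201088

24.034201088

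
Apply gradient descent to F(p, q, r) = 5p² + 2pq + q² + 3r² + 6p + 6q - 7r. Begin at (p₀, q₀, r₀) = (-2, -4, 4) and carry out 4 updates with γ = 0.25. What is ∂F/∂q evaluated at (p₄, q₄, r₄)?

∇F = (10p + 2q + 6, 2p + 2q + 6, 6r - 7)
Step 1: at (-2, -4, 4), ∇F = (-22, -6, 17) → (-2, -4, 4) − 0.25·(-22, -6, 17) = (3.5, -2.5, -0.25)
Step 2: at (3.5, -2.5, -0.25), ∇F = (36, 8, -8.5) → (3.5, -2.5, -0.25) − 0.25·(36, 8, -8.5) = (-5.5, -4.5, 1.875)
Step 3: at (-5.5, -4.5, 1.875), ∇F = (-58, -14, 4.25) → (-5.5, -4.5, 1.875) − 0.25·(-58, -14, 4.25) = (9, -1, 0.8125)
Step 4: at (9, -1, 0.8125), ∇F = (94, 22, -2.125) → (9, -1, 0.8125) − 0.25·(94, 22, -2.125) = (-14.5, -6.5, 1.34375)
∂F/∂q at (-14.5, -6.5, 1.34375) = -36

-36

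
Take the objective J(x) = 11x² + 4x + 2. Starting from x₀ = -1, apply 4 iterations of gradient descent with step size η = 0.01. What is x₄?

J′(x) = 22x + 4
Step 1: J′(-1) = -18; x₁ = -1 − 0.01·(-18) = -0.82
Step 2: J′(-0.82) = -14.04; x₂ = -0.82 − 0.01·(-14.04) = -0.6796
Step 3: J′(-0.6796) = -10.9512; x₃ = -0.6796 − 0.01·(-10.9512) = -0.570088
Step 4: J′(-0.570088) = -8.541936; x₄ = -0.570088 − 0.01·(-8.541936) = -0.48466864

-0.48466864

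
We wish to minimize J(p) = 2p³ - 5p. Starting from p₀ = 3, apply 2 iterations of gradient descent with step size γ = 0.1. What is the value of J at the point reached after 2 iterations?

-72.863050992

J′(p) = 6p² - 5
p₁ = 3 − 0.1·49 = -1.9
p₂ = -1.9 − 0.1·16.66 = -3.566
J(-3.566) = -72.863050992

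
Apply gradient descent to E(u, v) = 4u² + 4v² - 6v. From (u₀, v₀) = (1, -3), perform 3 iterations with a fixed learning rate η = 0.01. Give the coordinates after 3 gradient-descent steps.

∇E = (8u, 8v - 6)
Step 1: at (1, -3), ∇E = (8, -30) → (1, -3) − 0.01·(8, -30) = (0.92, -2.7)
Step 2: at (0.92, -2.7), ∇E = (7.36, -27.6) → (0.92, -2.7) − 0.01·(7.36, -27.6) = (0.8464, -2.424)
Step 3: at (0.8464, -2.424), ∇E = (6.7712, -25.392) → (0.8464, -2.424) − 0.01·(6.7712, -25.392) = (0.778688, -2.17008)

(0.778688, -2.17008)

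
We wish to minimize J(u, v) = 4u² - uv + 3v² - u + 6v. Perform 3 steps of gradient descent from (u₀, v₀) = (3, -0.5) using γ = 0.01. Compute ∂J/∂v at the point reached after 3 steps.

∇J = (8u - v - 1, -u + 6v + 6)
(u₁, v₁) = (3, -0.5) − 0.01·(23.5, 0) = (2.765, -0.5)
(u₂, v₂) = (2.765, -0.5) − 0.01·(21.62, 0.235) = (2.5488, -0.50235)
(u₃, v₃) = (2.5488, -0.50235) − 0.01·(19.89275, 0.4371) = (2.3498725, -0.506721)
∂J/∂v at (2.3498725, -0.506721) = 0.6098015

0.6098015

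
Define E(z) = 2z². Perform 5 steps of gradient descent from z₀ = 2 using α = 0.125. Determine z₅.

E′(z) = 4z
Step 1: E′(2) = 8; z₁ = 2 − 0.125·8 = 1
Step 2: E′(1) = 4; z₂ = 1 − 0.125·4 = 0.5
Step 3: E′(0.5) = 2; z₃ = 0.5 − 0.125·2 = 0.25
Step 4: E′(0.25) = 1; z₄ = 0.25 − 0.125·1 = 0.125
Step 5: E′(0.125) = 0.5; z₅ = 0.125 − 0.125·0.5 = 0.0625

0.0625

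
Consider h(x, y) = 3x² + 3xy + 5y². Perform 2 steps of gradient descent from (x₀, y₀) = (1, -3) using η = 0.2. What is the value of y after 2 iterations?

∇h = (6x + 3y, 3x + 10y)
Step 1: at (1, -3), ∇h = (-3, -27) → (1, -3) − 0.2·(-3, -27) = (1.6, 2.4)
Step 2: at (1.6, 2.4), ∇h = (16.8, 28.8) → (1.6, 2.4) − 0.2·(16.8, 28.8) = (-1.76, -3.36)
y = -3.36

-3.36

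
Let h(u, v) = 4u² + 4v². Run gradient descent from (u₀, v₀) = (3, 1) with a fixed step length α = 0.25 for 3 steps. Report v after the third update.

∇h = (8u, 8v)
Step 1: at (3, 1), ∇h = (24, 8) → (3, 1) − 0.25·(24, 8) = (-3, -1)
Step 2: at (-3, -1), ∇h = (-24, -8) → (-3, -1) − 0.25·(-24, -8) = (3, 1)
Step 3: at (3, 1), ∇h = (24, 8) → (3, 1) − 0.25·(24, 8) = (-3, -1)
v = -1

-1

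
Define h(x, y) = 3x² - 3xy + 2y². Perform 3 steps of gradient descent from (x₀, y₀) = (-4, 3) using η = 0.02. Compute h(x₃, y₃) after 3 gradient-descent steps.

35.013465048

∇h = (6x - 3y, -3x + 4y)
Step 1: at (-4, 3), ∇h = (-33, 24) → (-4, 3) − 0.02·(-33, 24) = (-3.34, 2.52)
Step 2: at (-3.34, 2.52), ∇h = (-27.6, 20.1) → (-3.34, 2.52) − 0.02·(-27.6, 20.1) = (-2.788, 2.118)
Step 3: at (-2.788, 2.118), ∇h = (-23.082, 16.836) → (-2.788, 2.118) − 0.02·(-23.082, 16.836) = (-2.32636, 1.78128)
h(-2.32636, 1.78128) = 35.013465048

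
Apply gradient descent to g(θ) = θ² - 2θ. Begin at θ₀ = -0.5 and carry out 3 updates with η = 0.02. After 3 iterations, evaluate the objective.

g′(θ) = 2θ - 2
θ₁ = -0.5 − 0.02·(-3) = -0.44
θ₂ = -0.44 − 0.02·(-2.88) = -0.3824
θ₃ = -0.3824 − 0.02·(-2.7648) = -0.327104
g(-0.327104) = 0.761205026816

0.761205026816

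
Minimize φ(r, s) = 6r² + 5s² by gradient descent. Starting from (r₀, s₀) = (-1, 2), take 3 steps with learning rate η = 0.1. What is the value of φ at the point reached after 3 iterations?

∇φ = (12r, 10s)
(r₁, s₁) = (-1, 2) − 0.1·(-12, 20) = (0.2, 0)
(r₂, s₂) = (0.2, 0) − 0.1·(2.4, 0) = (-0.04, 0)
(r₃, s₃) = (-0.04, 0) − 0.1·(-0.48, 0) = (0.008, 0)
φ(0.008, 0) = 0.000384

0.000384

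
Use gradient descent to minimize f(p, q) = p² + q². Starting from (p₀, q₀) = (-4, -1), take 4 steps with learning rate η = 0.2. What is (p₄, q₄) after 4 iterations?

∇f = (2p, 2q)
(p₁, q₁) = (-4, -1) − 0.2·(-8, -2) = (-2.4, -0.6)
(p₂, q₂) = (-2.4, -0.6) − 0.2·(-4.8, -1.2) = (-1.44, -0.36)
(p₃, q₃) = (-1.44, -0.36) − 0.2·(-2.88, -0.72) = (-0.864, -0.216)
(p₄, q₄) = (-0.864, -0.216) − 0.2·(-1.728, -0.432) = (-0.5184, -0.1296)

(-0.5184, -0.1296)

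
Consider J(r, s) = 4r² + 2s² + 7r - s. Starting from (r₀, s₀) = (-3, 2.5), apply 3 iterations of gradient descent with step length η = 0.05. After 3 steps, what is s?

1.402

∇J = (8r + 7, 4s - 1)
Step 1: at (-3, 2.5), ∇J = (-17, 9) → (-3, 2.5) − 0.05·(-17, 9) = (-2.15, 2.05)
Step 2: at (-2.15, 2.05), ∇J = (-10.2, 7.2) → (-2.15, 2.05) − 0.05·(-10.2, 7.2) = (-1.64, 1.69)
Step 3: at (-1.64, 1.69), ∇J = (-6.12, 5.76) → (-1.64, 1.69) − 0.05·(-6.12, 5.76) = (-1.334, 1.402)
s = 1.402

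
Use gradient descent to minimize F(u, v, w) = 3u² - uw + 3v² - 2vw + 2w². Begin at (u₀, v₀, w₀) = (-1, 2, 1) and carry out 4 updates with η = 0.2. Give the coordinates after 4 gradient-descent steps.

∇F = (6u - w, 6v - 2w, -u - 2v + 4w)
(u₁, v₁, w₁) = (-1, 2, 1) − 0.2·(-7, 10, 1) = (0.4, 0, 0.8)
(u₂, v₂, w₂) = (0.4, 0, 0.8) − 0.2·(1.6, -1.6, 2.8) = (0.08, 0.32, 0.24)
(u₃, v₃, w₃) = (0.08, 0.32, 0.24) − 0.2·(0.24, 1.44, 0.24) = (0.032, 0.032, 0.192)
(u₄, v₄, w₄) = (0.032, 0.032, 0.192) − 0.2·(0, -0.192, 0.672) = (0.032, 0.0704, 0.0576)

(0.032, 0.0704, 0.0576)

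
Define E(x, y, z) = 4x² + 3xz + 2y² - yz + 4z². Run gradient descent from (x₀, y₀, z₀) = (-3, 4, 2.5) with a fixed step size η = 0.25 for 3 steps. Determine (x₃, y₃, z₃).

(2.765625, -0.359375, 2.75)

∇E = (8x + 3z, 4y - z, 3x - y + 8z)
(x₁, y₁, z₁) = (-3, 4, 2.5) − 0.25·(-16.5, 13.5, 7) = (1.125, 0.625, 0.75)
(x₂, y₂, z₂) = (1.125, 0.625, 0.75) − 0.25·(11.25, 1.75, 8.75) = (-1.6875, 0.1875, -1.4375)
(x₃, y₃, z₃) = (-1.6875, 0.1875, -1.4375) − 0.25·(-17.8125, 2.1875, -16.75) = (2.765625, -0.359375, 2.75)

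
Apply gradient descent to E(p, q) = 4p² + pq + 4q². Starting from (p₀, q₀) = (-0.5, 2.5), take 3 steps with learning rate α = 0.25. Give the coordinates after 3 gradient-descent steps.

(-1.3203125, -2.5859375)

∇E = (8p + q, p + 8q)
(p₁, q₁) = (-0.5, 2.5) − 0.25·(-1.5, 19.5) = (-0.125, -2.375)
(p₂, q₂) = (-0.125, -2.375) − 0.25·(-3.375, -19.125) = (0.71875, 2.40625)
(p₃, q₃) = (0.71875, 2.40625) − 0.25·(8.15625, 19.96875) = (-1.3203125, -2.5859375)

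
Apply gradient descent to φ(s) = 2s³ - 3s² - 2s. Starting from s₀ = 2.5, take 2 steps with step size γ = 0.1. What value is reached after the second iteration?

0.7985

φ′(s) = 6s² - 6s - 2
s₁ = 2.5 − 0.1·20.5 = 0.45
s₂ = 0.45 − 0.1·(-3.485) = 0.7985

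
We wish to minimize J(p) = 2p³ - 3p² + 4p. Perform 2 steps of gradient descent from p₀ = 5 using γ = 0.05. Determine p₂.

J′(p) = 6p² - 6p + 4
Step 1: J′(5) = 124; p₁ = 5 − 0.05·124 = -1.2
Step 2: J′(-1.2) = 19.84; p₂ = -1.2 − 0.05·19.84 = -2.192

-2.192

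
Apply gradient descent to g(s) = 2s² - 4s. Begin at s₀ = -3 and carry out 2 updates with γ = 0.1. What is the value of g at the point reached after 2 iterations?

g′(s) = 4s - 4
Step 1: g′(-3) = -16; s₁ = -3 − 0.1·(-16) = -1.4
Step 2: g′(-1.4) = -9.6; s₂ = -1.4 − 0.1·(-9.6) = -0.44
g(-0.44) = 2.1472

2.1472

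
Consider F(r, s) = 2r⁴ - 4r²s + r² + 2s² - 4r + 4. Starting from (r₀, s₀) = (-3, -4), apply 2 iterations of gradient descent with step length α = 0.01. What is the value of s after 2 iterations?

∇F = (8r³ - 8rs + 2r - 4, -4r² + 4s)
Step 1: at (-3, -4), ∇F = (-322, -52) → (-3, -4) − 0.01·(-322, -52) = (0.22, -3.48)
Step 2: at (0.22, -3.48), ∇F = (2.649984, -14.1136) → (0.22, -3.48) − 0.01·(2.649984, -14.1136) = (0.19350016, -3.338864)
s = -3.338864

-3.338864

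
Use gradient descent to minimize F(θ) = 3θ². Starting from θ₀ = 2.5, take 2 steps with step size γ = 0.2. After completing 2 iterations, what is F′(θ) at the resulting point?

0.6

F′(θ) = 6θ
Step 1: F′(2.5) = 15; θ₁ = 2.5 − 0.2·15 = -0.5
Step 2: F′(-0.5) = -3; θ₂ = -0.5 − 0.2·(-3) = 0.1
F′(θ) at (0.1) = 0.6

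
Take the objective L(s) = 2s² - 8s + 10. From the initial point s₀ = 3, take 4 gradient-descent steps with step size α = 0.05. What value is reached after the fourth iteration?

L′(s) = 4s - 8
s₁ = 3 − 0.05·4 = 2.8
s₂ = 2.8 − 0.05·3.2 = 2.64
s₃ = 2.64 − 0.05·2.56 = 2.512
s₄ = 2.512 − 0.05·2.048 = 2.4096

2.4096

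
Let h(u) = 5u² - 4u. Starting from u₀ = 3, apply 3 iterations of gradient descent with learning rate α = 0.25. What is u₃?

h′(u) = 10u - 4
Step 1: h′(3) = 26; u₁ = 3 − 0.25·26 = -3.5
Step 2: h′(-3.5) = -39; u₂ = -3.5 − 0.25·(-39) = 6.25
Step 3: h′(6.25) = 58.5; u₃ = 6.25 − 0.25·58.5 = -8.375

-8.375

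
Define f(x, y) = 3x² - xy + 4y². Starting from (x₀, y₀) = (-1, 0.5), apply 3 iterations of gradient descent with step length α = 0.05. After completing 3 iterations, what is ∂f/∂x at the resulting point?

∇f = (6x - y, -x + 8y)
(x₁, y₁) = (-1, 0.5) − 0.05·(-6.5, 5) = (-0.675, 0.25)
(x₂, y₂) = (-0.675, 0.25) − 0.05·(-4.3, 2.675) = (-0.46, 0.11625)
(x₃, y₃) = (-0.46, 0.11625) − 0.05·(-2.87625, 1.39) = (-0.3161875, 0.04675)
∂f/∂x at (-0.3161875, 0.04675) = -1.943875

-1.943875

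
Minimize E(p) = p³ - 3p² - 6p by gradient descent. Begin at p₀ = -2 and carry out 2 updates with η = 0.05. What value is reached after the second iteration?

E′(p) = 3p² - 6p - 6
p₁ = -2 − 0.05·18 = -2.9
p₂ = -2.9 − 0.05·36.63 = -4.7315

-4.7315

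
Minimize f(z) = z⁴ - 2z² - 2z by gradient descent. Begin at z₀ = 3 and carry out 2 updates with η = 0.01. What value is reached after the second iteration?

f′(z) = 4z³ - 4z - 2
z₁ = 3 − 0.01·94 = 2.06
z₂ = 2.06 − 0.01·24.727264 = 1.81272736

1.81272736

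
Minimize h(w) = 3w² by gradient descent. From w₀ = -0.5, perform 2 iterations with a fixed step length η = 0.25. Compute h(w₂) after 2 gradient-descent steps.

0.046875

h′(w) = 6w
w₁ = -0.5 − 0.25·(-3) = 0.25
w₂ = 0.25 − 0.25·1.5 = -0.125
h(-0.125) = 0.046875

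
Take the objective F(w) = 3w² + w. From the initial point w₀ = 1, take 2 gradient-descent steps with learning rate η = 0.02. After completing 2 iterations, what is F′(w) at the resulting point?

5.4208

F′(w) = 6w + 1
Step 1: F′(1) = 7; w₁ = 1 − 0.02·7 = 0.86
Step 2: F′(0.86) = 6.16; w₂ = 0.86 − 0.02·6.16 = 0.7368
F′(w) at (0.7368) = 5.4208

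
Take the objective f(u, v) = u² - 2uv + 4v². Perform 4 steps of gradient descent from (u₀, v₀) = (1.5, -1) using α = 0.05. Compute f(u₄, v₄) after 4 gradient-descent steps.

∇f = (2u - 2v, -2u + 8v)
Step 1: at (1.5, -1), ∇f = (5, -11) → (1.5, -1) − 0.05·(5, -11) = (1.25, -0.45)
Step 2: at (1.25, -0.45), ∇f = (3.4, -6.1) → (1.25, -0.45) − 0.05·(3.4, -6.1) = (1.08, -0.145)
Step 3: at (1.08, -0.145), ∇f = (2.45, -3.32) → (1.08, -0.145) − 0.05·(2.45, -3.32) = (0.9575, 0.021)
Step 4: at (0.9575, 0.021), ∇f = (1.873, -1.747) → (0.9575, 0.021) − 0.05·(1.873, -1.747) = (0.86385, 0.10835)
f(0.86385, 0.10835) = 0.6059994175

0.6059994175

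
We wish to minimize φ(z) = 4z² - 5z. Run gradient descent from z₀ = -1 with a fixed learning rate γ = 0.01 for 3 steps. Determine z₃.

-0.640368

φ′(z) = 8z - 5
z₁ = -1 − 0.01·(-13) = -0.87
z₂ = -0.87 − 0.01·(-11.96) = -0.7504
z₃ = -0.7504 − 0.01·(-11.0032) = -0.640368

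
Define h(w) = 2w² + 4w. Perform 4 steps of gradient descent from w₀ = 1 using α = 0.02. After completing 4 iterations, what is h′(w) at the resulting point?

5.73114368

h′(w) = 4w + 4
Step 1: h′(1) = 8; w₁ = 1 − 0.02·8 = 0.84
Step 2: h′(0.84) = 7.36; w₂ = 0.84 − 0.02·7.36 = 0.6928
Step 3: h′(0.6928) = 6.7712; w₃ = 0.6928 − 0.02·6.7712 = 0.557376
Step 4: h′(0.557376) = 6.229504; w₄ = 0.557376 − 0.02·6.229504 = 0.43278592
h′(w) at (0.43278592) = 5.73114368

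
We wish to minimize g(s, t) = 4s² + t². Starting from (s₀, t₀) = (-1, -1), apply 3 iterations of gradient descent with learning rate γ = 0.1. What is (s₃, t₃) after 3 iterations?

∇g = (8s, 2t)
Step 1: at (-1, -1), ∇g = (-8, -2) → (-1, -1) − 0.1·(-8, -2) = (-0.2, -0.8)
Step 2: at (-0.2, -0.8), ∇g = (-1.6, -1.6) → (-0.2, -0.8) − 0.1·(-1.6, -1.6) = (-0.04, -0.64)
Step 3: at (-0.04, -0.64), ∇g = (-0.32, -1.28) → (-0.04, -0.64) − 0.1·(-0.32, -1.28) = (-0.008, -0.512)

(-0.008, -0.512)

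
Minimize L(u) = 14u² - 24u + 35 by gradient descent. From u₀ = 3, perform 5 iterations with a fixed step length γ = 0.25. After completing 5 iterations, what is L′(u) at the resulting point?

L′(u) = 28u - 24
u₁ = 3 − 0.25·60 = -12
u₂ = -12 − 0.25·(-360) = 78
u₃ = 78 − 0.25·2160 = -462
u₄ = -462 − 0.25·(-12960) = 2778
u₅ = 2778 − 0.25·77760 = -16662
L′(u) at (-16662) = -466560

-466560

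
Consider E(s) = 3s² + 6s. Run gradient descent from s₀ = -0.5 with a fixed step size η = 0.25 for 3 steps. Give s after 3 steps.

-1.0625

E′(s) = 6s + 6
Step 1: E′(-0.5) = 3; s₁ = -0.5 − 0.25·3 = -1.25
Step 2: E′(-1.25) = -1.5; s₂ = -1.25 − 0.25·(-1.5) = -0.875
Step 3: E′(-0.875) = 0.75; s₃ = -0.875 − 0.25·0.75 = -1.0625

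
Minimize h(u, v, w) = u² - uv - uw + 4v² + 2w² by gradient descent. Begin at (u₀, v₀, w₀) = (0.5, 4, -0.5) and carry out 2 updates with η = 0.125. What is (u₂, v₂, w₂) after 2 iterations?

(0.59375, 0.1015625, 0.0078125)

∇h = (2u - v - w, -u + 8v, -u + 4w)
Step 1: at (0.5, 4, -0.5), ∇h = (-2.5, 31.5, -2.5) → (0.5, 4, -0.5) − 0.125·(-2.5, 31.5, -2.5) = (0.8125, 0.0625, -0.1875)
Step 2: at (0.8125, 0.0625, -0.1875), ∇h = (1.75, -0.3125, -1.5625) → (0.8125, 0.0625, -0.1875) − 0.125·(1.75, -0.3125, -1.5625) = (0.59375, 0.1015625, 0.0078125)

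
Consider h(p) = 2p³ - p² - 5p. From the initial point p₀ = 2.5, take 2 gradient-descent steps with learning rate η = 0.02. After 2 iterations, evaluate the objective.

h′(p) = 6p² - 2p - 5
p₁ = 2.5 − 0.02·27.5 = 1.95
p₂ = 1.95 − 0.02·13.915 = 1.6717
h(1.6717) = -1.809679142374

-1.809679142374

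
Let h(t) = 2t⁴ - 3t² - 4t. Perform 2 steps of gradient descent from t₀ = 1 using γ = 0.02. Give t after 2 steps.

h′(t) = 8t³ - 6t - 4
Step 1: h′(1) = -2; t₁ = 1 − 0.02·(-2) = 1.04
Step 2: h′(1.04) = -1.241088; t₂ = 1.04 − 0.02·(-1.241088) = 1.06482176

1.06482176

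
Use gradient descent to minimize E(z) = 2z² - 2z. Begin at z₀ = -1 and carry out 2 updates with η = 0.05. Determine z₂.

-0.46

E′(z) = 4z - 2
Step 1: E′(-1) = -6; z₁ = -1 − 0.05·(-6) = -0.7
Step 2: E′(-0.7) = -4.8; z₂ = -0.7 − 0.05·(-4.8) = -0.46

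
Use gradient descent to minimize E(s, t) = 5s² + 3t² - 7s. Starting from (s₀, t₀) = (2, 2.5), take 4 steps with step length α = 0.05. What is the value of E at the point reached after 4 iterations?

∇E = (10s - 7, 6t)
Step 1: at (2, 2.5), ∇E = (13, 15) → (2, 2.5) − 0.05·(13, 15) = (1.35, 1.75)
Step 2: at (1.35, 1.75), ∇E = (6.5, 10.5) → (1.35, 1.75) − 0.05·(6.5, 10.5) = (1.025, 1.225)
Step 3: at (1.025, 1.225), ∇E = (3.25, 7.35) → (1.025, 1.225) − 0.05·(3.25, 7.35) = (0.8625, 0.8575)
Step 4: at (0.8625, 0.8575), ∇E = (1.625, 5.145) → (0.8625, 0.8575) − 0.05·(1.625, 5.145) = (0.78125, 0.60025)
E(0.78125, 0.60025) = -1.336092

-1.336092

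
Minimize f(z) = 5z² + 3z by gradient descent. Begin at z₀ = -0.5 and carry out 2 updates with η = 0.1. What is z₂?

-0.3

f′(z) = 10z + 3
Step 1: f′(-0.5) = -2; z₁ = -0.5 − 0.1·(-2) = -0.3
Step 2: f′(-0.3) = 0; z₂ = -0.3 − 0.1·0 = -0.3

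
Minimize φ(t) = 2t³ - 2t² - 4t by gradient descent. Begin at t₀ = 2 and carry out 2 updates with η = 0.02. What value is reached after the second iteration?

1.609088

φ′(t) = 6t² - 4t - 4
Step 1: φ′(2) = 12; t₁ = 2 − 0.02·12 = 1.76
Step 2: φ′(1.76) = 7.5456; t₂ = 1.76 − 0.02·7.5456 = 1.609088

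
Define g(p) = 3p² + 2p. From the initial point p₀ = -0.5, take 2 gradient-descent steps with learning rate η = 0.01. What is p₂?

g′(p) = 6p + 2
Step 1: g′(-0.5) = -1; p₁ = -0.5 − 0.01·(-1) = -0.49
Step 2: g′(-0.49) = -0.94; p₂ = -0.49 − 0.01·(-0.94) = -0.4806

-0.4806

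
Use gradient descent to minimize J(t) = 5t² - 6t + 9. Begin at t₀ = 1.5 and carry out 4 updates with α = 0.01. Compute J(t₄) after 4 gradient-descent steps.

J′(t) = 10t - 6
t₁ = 1.5 − 0.01·9 = 1.41
t₂ = 1.41 − 0.01·8.1 = 1.329
t₃ = 1.329 − 0.01·7.29 = 1.2561
t₄ = 1.2561 − 0.01·6.561 = 1.19049
J(1.19049) = 8.9433922005

8.9433922005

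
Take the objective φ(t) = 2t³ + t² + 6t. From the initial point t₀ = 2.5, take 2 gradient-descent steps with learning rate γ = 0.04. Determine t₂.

0.199936

φ′(t) = 6t² + 2t + 6
t₁ = 2.5 − 0.04·48.5 = 0.56
t₂ = 0.56 − 0.04·9.0016 = 0.199936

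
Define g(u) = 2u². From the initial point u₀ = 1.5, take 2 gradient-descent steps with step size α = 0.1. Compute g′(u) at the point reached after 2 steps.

2.16

g′(u) = 4u
u₁ = 1.5 − 0.1·6 = 0.9
u₂ = 0.9 − 0.1·3.6 = 0.54
g′(u) at (0.54) = 2.16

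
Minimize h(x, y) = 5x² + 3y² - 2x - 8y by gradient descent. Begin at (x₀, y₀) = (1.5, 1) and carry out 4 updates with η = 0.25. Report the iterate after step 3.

∇h = (10x - 2, 6y - 8)
(x₁, y₁) = (1.5, 1) − 0.25·(13, -2) = (-1.75, 1.5)
(x₂, y₂) = (-1.75, 1.5) − 0.25·(-19.5, 1) = (3.125, 1.25)
(x₃, y₃) = (3.125, 1.25) − 0.25·(29.25, -0.5) = (-4.1875, 1.375)

(-4.1875, 1.375)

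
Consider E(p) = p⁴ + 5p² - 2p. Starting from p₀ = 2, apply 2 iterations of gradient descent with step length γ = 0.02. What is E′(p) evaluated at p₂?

7.355904

E′(p) = 4p³ + 10p - 2
Step 1: E′(2) = 50; p₁ = 2 − 0.02·50 = 1
Step 2: E′(1) = 12; p₂ = 1 − 0.02·12 = 0.76
E′(p) at (0.76) = 7.355904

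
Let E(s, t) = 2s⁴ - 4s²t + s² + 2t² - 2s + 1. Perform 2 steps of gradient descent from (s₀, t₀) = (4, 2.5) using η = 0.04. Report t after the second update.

∇E = (8s³ - 8st + 2s - 2, -4s² + 4t)
(s₁, t₁) = (4, 2.5) − 0.04·(438, -54) = (-13.52, 4.66)
(s₂, t₂) = (-13.52, 4.66) − 0.04·(-19295.624064, -712.5216) = (758.30496256, 33.160864)
t = 33.160864

33.160864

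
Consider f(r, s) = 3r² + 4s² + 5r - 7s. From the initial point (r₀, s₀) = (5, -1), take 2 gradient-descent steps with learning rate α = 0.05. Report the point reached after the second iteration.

(2.025, 0.2)

∇f = (6r + 5, 8s - 7)
(r₁, s₁) = (5, -1) − 0.05·(35, -15) = (3.25, -0.25)
(r₂, s₂) = (3.25, -0.25) − 0.05·(24.5, -9) = (2.025, 0.2)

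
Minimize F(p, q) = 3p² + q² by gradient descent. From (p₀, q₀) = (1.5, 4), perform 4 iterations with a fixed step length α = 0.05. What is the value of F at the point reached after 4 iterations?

7.2765994275

∇F = (6p, 2q)
(p₁, q₁) = (1.5, 4) − 0.05·(9, 8) = (1.05, 3.6)
(p₂, q₂) = (1.05, 3.6) − 0.05·(6.3, 7.2) = (0.735, 3.24)
(p₃, q₃) = (0.735, 3.24) − 0.05·(4.41, 6.48) = (0.5145, 2.916)
(p₄, q₄) = (0.5145, 2.916) − 0.05·(3.087, 5.832) = (0.36015, 2.6244)
F(0.36015, 2.6244) = 7.2765994275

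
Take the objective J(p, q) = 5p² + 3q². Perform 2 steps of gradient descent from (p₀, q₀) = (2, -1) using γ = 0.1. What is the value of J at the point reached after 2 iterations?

∇J = (10p, 6q)
(p₁, q₁) = (2, -1) − 0.1·(20, -6) = (0, -0.4)
(p₂, q₂) = (0, -0.4) − 0.1·(0, -2.4) = (0, -0.16)
J(0, -0.16) = 0.0768

0.0768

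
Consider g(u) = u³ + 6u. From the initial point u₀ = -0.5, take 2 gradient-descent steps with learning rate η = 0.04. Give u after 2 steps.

g′(u) = 3u² + 6
u₁ = -0.5 − 0.04·6.75 = -0.77
u₂ = -0.77 − 0.04·7.7787 = -1.081148

-1.081148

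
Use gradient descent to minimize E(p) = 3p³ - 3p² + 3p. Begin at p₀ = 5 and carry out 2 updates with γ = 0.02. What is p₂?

0.910112

E′(p) = 9p² - 6p + 3
Step 1: E′(5) = 198; p₁ = 5 − 0.02·198 = 1.04
Step 2: E′(1.04) = 6.4944; p₂ = 1.04 − 0.02·6.4944 = 0.910112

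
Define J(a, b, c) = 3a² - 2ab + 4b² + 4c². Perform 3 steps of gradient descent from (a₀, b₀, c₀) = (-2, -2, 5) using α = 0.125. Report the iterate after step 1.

(-1, -0.5, 0)

∇J = (6a - 2b, -2a + 8b, 8c)
Step 1: at (-2, -2, 5), ∇J = (-8, -12, 40) → (-2, -2, 5) − 0.125·(-8, -12, 40) = (-1, -0.5, 0)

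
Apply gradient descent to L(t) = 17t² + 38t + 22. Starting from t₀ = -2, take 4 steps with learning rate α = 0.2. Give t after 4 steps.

-999.632

L′(t) = 34t + 38
Step 1: L′(-2) = -30; t₁ = -2 − 0.2·(-30) = 4
Step 2: L′(4) = 174; t₂ = 4 − 0.2·174 = -30.8
Step 3: L′(-30.8) = -1009.2; t₃ = -30.8 − 0.2·(-1009.2) = 171.04
Step 4: L′(171.04) = 5853.36; t₄ = 171.04 − 0.2·5853.36 = -999.632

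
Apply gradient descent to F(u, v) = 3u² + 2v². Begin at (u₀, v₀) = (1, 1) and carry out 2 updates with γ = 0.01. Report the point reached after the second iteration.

(0.8836, 0.9216)

∇F = (6u, 4v)
Step 1: at (1, 1), ∇F = (6, 4) → (1, 1) − 0.01·(6, 4) = (0.94, 0.96)
Step 2: at (0.94, 0.96), ∇F = (5.64, 3.84) → (0.94, 0.96) − 0.01·(5.64, 3.84) = (0.8836, 0.9216)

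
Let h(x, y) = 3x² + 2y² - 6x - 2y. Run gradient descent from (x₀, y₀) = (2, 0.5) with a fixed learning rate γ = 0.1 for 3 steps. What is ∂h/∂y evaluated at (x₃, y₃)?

0

∇h = (6x - 6, 4y - 2)
Step 1: at (2, 0.5), ∇h = (6, 0) → (2, 0.5) − 0.1·(6, 0) = (1.4, 0.5)
Step 2: at (1.4, 0.5), ∇h = (2.4, 0) → (1.4, 0.5) − 0.1·(2.4, 0) = (1.16, 0.5)
Step 3: at (1.16, 0.5), ∇h = (0.96, 0) → (1.16, 0.5) − 0.1·(0.96, 0) = (1.064, 0.5)
∂h/∂y at (1.064, 0.5) = 0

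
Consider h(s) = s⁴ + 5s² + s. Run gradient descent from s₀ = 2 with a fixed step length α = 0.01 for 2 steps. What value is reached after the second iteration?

h′(s) = 4s³ + 10s + 1
Step 1: h′(2) = 53; s₁ = 2 − 0.01·53 = 1.47
Step 2: h′(1.47) = 28.406092; s₂ = 1.47 − 0.01·28.406092 = 1.18593908

1.18593908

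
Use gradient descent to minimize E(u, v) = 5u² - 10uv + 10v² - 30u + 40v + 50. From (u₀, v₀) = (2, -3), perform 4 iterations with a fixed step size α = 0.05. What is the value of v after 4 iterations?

∇E = (10u - 10v - 30, -10u + 20v + 40)
Step 1: at (2, -3), ∇E = (20, -40) → (2, -3) − 0.05·(20, -40) = (1, -1)
Step 2: at (1, -1), ∇E = (-10, 10) → (1, -1) − 0.05·(-10, 10) = (1.5, -1.5)
Step 3: at (1.5, -1.5), ∇E = (0, -5) → (1.5, -1.5) − 0.05·(0, -5) = (1.5, -1.25)
Step 4: at (1.5, -1.25), ∇E = (-2.5, 0) → (1.5, -1.25) − 0.05·(-2.5, 0) = (1.625, -1.25)
v = -1.25

-1.25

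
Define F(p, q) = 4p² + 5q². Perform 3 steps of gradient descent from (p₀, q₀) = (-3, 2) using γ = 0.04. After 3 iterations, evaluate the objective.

∇F = (8p, 10q)
Step 1: at (-3, 2), ∇F = (-24, 20) → (-3, 2) − 0.04·(-24, 20) = (-2.04, 1.2)
Step 2: at (-2.04, 1.2), ∇F = (-16.32, 12) → (-2.04, 1.2) − 0.04·(-16.32, 12) = (-1.3872, 0.72)
Step 3: at (-1.3872, 0.72), ∇F = (-11.0976, 7.2) → (-1.3872, 0.72) − 0.04·(-11.0976, 7.2) = (-0.943296, 0.432)
F(-0.943296, 0.432) = 4.492349374464

4.492349374464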